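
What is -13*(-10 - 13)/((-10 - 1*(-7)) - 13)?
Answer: -299/16 ≈ -18.688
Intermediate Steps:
-13*(-10 - 13)/((-10 - 1*(-7)) - 13) = -(-299)/((-10 + 7) - 13) = -(-299)/(-3 - 13) = -(-299)/(-16) = -(-299)*(-1)/16 = -13*23/16 = -299/16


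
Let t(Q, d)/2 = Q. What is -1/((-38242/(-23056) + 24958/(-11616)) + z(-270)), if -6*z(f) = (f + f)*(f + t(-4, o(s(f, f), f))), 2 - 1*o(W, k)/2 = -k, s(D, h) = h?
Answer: 760848/19036789723 ≈ 3.9967e-5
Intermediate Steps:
o(W, k) = 4 + 2*k (o(W, k) = 4 - (-2)*k = 4 + 2*k)
t(Q, d) = 2*Q
z(f) = -f*(-8 + f)/3 (z(f) = -(f + f)*(f + 2*(-4))/6 = -2*f*(f - 8)/6 = -2*f*(-8 + f)/6 = -f*(-8 + f)/3)
-1/((-38242/(-23056) + 24958/(-11616)) + z(-270)) = -1/((-38242/(-23056) + 24958/(-11616)) + (⅓)*(-270)*(8 - 1*(-270))) = -1/((-38242*(-1/23056) + 24958*(-1/11616)) + (⅓)*(-270)*(8 + 270)) = -1/((19121/11528 - 12479/5808) + (⅓)*(-270)*278) = -1/(-372763/760848 - 25020) = -1/(-19036789723/760848) = -1*(-760848/19036789723) = 760848/19036789723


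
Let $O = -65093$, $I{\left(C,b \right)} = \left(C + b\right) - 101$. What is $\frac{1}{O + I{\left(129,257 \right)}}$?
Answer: $- \frac{1}{64808} \approx -1.543 \cdot 10^{-5}$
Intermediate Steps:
$I{\left(C,b \right)} = -101 + C + b$
$\frac{1}{O + I{\left(129,257 \right)}} = \frac{1}{-65093 + \left(-101 + 129 + 257\right)} = \frac{1}{-65093 + 285} = \frac{1}{-64808} = - \frac{1}{64808}$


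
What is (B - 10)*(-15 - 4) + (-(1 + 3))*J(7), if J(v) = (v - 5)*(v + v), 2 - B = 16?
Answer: 344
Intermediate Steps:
B = -14 (B = 2 - 1*16 = 2 - 16 = -14)
J(v) = 2*v*(-5 + v) (J(v) = (-5 + v)*(2*v) = 2*v*(-5 + v))
(B - 10)*(-15 - 4) + (-(1 + 3))*J(7) = (-14 - 10)*(-15 - 4) + (-(1 + 3))*(2*7*(-5 + 7)) = -24*(-19) + (-1*4)*(2*7*2) = 456 - 4*28 = 456 - 112 = 344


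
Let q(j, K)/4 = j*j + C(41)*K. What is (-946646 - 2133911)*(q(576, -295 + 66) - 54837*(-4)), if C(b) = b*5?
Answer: -4185466540304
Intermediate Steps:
C(b) = 5*b
q(j, K) = 4*j² + 820*K (q(j, K) = 4*(j*j + (5*41)*K) = 4*(j² + 205*K) = 4*j² + 820*K)
(-946646 - 2133911)*(q(576, -295 + 66) - 54837*(-4)) = (-946646 - 2133911)*((4*576² + 820*(-295 + 66)) - 54837*(-4)) = -3080557*((4*331776 + 820*(-229)) + 219348) = -3080557*((1327104 - 187780) + 219348) = -3080557*(1139324 + 219348) = -3080557*1358672 = -4185466540304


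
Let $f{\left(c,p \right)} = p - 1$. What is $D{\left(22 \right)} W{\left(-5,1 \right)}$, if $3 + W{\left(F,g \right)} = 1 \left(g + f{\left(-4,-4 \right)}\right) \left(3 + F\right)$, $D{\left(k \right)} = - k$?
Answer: $-110$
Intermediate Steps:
$f{\left(c,p \right)} = -1 + p$
$W{\left(F,g \right)} = -3 + \left(-5 + g\right) \left(3 + F\right)$ ($W{\left(F,g \right)} = -3 + 1 \left(g - 5\right) \left(3 + F\right) = -3 + 1 \left(-5 + g\right) \left(3 + F\right) = -3 + \left(-5 + g\right) \left(3 + F\right)$)
$D{\left(22 \right)} W{\left(-5,1 \right)} = \left(-1\right) 22 \left(-18 - -25 + 3 \cdot 1 - 5\right) = - 22 \left(-18 + 25 + 3 - 5\right) = \left(-22\right) 5 = -110$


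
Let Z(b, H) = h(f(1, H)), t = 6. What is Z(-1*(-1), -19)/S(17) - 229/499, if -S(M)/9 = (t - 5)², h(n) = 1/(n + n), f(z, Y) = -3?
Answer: -11867/26946 ≈ -0.44040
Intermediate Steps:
h(n) = 1/(2*n)
Z(b, H) = -⅙ (Z(b, H) = (½)/(-3) = (½)*(-⅓) = -⅙)
S(M) = -9 (S(M) = -9*(6 - 5)² = -9*1² = -9*1 = -9)
Z(-1*(-1), -19)/S(17) - 229/499 = -⅙/(-9) - 229/499 = -⅙*(-⅑) - 229*1/499 = 1/54 - 229/499 = -11867/26946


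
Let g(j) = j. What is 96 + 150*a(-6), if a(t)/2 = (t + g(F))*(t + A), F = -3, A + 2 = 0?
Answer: 21696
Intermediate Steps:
A = -2 (A = -2 + 0 = -2)
a(t) = 2*(-3 + t)*(-2 + t) (a(t) = 2*((t - 3)*(t - 2)) = 2*((-3 + t)*(-2 + t)) = 2*(-3 + t)*(-2 + t))
96 + 150*a(-6) = 96 + 150*(12 - 10*(-6) + 2*(-6)**2) = 96 + 150*(12 + 60 + 2*36) = 96 + 150*(12 + 60 + 72) = 96 + 150*144 = 96 + 21600 = 21696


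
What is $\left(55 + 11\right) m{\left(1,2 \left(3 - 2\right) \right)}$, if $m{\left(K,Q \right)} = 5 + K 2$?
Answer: $462$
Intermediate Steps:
$m{\left(K,Q \right)} = 5 + 2 K$
$\left(55 + 11\right) m{\left(1,2 \left(3 - 2\right) \right)} = \left(55 + 11\right) \left(5 + 2 \cdot 1\right) = 66 \left(5 + 2\right) = 66 \cdot 7 = 462$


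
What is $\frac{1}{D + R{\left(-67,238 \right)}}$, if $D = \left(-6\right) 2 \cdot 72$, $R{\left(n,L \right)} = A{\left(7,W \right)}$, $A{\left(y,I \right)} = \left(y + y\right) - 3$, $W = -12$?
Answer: $- \frac{1}{853} \approx -0.0011723$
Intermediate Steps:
$A{\left(y,I \right)} = -3 + 2 y$ ($A{\left(y,I \right)} = 2 y - 3 = -3 + 2 y$)
$R{\left(n,L \right)} = 11$ ($R{\left(n,L \right)} = -3 + 2 \cdot 7 = -3 + 14 = 11$)
$D = -864$ ($D = \left(-12\right) 72 = -864$)
$\frac{1}{D + R{\left(-67,238 \right)}} = \frac{1}{-864 + 11} = \frac{1}{-853} = - \frac{1}{853}$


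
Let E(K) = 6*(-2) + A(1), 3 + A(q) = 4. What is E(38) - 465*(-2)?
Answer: 919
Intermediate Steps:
A(q) = 1 (A(q) = -3 + 4 = 1)
E(K) = -11 (E(K) = 6*(-2) + 1 = -12 + 1 = -11)
E(38) - 465*(-2) = -11 - 465*(-2) = -11 - 1*(-930) = -11 + 930 = 919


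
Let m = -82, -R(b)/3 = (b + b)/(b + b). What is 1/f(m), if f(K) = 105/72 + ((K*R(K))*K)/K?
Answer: 24/5939 ≈ 0.0040411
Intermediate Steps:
R(b) = -3 (R(b) = -3*(b + b)/(b + b) = -3*2*b/(2*b) = -3*2*b*1/(2*b) = -3*1 = -3)
f(K) = 35/24 - 3*K (f(K) = 105/72 + ((K*(-3))*K)/K = 105*(1/72) + ((-3*K)*K)/K = 35/24 + (-3*K**2)/K = 35/24 - 3*K)
1/f(m) = 1/(35/24 - 3*(-82)) = 1/(35/24 + 246) = 1/(5939/24) = 24/5939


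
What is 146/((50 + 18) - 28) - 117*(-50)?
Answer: 117073/20 ≈ 5853.6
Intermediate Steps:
146/((50 + 18) - 28) - 117*(-50) = 146/(68 - 28) + 5850 = 146/40 + 5850 = 146*(1/40) + 5850 = 73/20 + 5850 = 117073/20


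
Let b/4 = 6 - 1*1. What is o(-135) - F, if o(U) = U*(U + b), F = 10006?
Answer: 5519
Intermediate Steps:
b = 20 (b = 4*(6 - 1*1) = 4*(6 - 1) = 4*5 = 20)
o(U) = U*(20 + U) (o(U) = U*(U + 20) = U*(20 + U))
o(-135) - F = -135*(20 - 135) - 1*10006 = -135*(-115) - 10006 = 15525 - 10006 = 5519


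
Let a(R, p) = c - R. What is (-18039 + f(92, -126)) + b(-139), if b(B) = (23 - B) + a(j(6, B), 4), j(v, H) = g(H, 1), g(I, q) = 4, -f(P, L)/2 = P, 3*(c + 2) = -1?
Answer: -54202/3 ≈ -18067.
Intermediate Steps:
c = -7/3 (c = -2 + (⅓)*(-1) = -2 - ⅓ = -7/3 ≈ -2.3333)
f(P, L) = -2*P
j(v, H) = 4
a(R, p) = -7/3 - R
b(B) = 50/3 - B (b(B) = (23 - B) + (-7/3 - 1*4) = (23 - B) + (-7/3 - 4) = (23 - B) - 19/3 = 50/3 - B)
(-18039 + f(92, -126)) + b(-139) = (-18039 - 2*92) + (50/3 - 1*(-139)) = (-18039 - 184) + (50/3 + 139) = -18223 + 467/3 = -54202/3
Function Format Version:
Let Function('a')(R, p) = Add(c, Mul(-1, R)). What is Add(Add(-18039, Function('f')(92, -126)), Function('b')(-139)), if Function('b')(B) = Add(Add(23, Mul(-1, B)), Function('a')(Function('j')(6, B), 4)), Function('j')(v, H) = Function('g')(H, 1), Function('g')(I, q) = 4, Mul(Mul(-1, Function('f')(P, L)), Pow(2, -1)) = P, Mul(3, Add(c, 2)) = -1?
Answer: Rational(-54202, 3) ≈ -18067.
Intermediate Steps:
c = Rational(-7, 3) (c = Add(-2, Mul(Rational(1, 3), -1)) = Add(-2, Rational(-1, 3)) = Rational(-7, 3) ≈ -2.3333)
Function('f')(P, L) = Mul(-2, P)
Function('j')(v, H) = 4
Function('a')(R, p) = Add(Rational(-7, 3), Mul(-1, R))
Function('b')(B) = Add(Rational(50, 3), Mul(-1, B)) (Function('b')(B) = Add(Add(23, Mul(-1, B)), Add(Rational(-7, 3), Mul(-1, 4))) = Add(Add(23, Mul(-1, B)), Add(Rational(-7, 3), -4)) = Add(Add(23, Mul(-1, B)), Rational(-19, 3)) = Add(Rational(50, 3), Mul(-1, B)))
Add(Add(-18039, Function('f')(92, -126)), Function('b')(-139)) = Add(Add(-18039, Mul(-2, 92)), Add(Rational(50, 3), Mul(-1, -139))) = Add(Add(-18039, -184), Add(Rational(50, 3), 139)) = Add(-18223, Rational(467, 3)) = Rational(-54202, 3)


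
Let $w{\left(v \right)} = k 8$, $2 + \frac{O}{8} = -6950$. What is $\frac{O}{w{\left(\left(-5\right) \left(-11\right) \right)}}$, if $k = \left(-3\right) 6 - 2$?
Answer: $\frac{1738}{5} \approx 347.6$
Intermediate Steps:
$O = -55616$ ($O = -16 + 8 \left(-6950\right) = -16 - 55600 = -55616$)
$k = -20$ ($k = -18 - 2 = -20$)
$w{\left(v \right)} = -160$ ($w{\left(v \right)} = \left(-20\right) 8 = -160$)
$\frac{O}{w{\left(\left(-5\right) \left(-11\right) \right)}} = - \frac{55616}{-160} = \left(-55616\right) \left(- \frac{1}{160}\right) = \frac{1738}{5}$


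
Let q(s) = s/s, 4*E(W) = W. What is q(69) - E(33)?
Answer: -29/4 ≈ -7.2500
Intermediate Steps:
E(W) = W/4
q(s) = 1
q(69) - E(33) = 1 - 33/4 = -29/4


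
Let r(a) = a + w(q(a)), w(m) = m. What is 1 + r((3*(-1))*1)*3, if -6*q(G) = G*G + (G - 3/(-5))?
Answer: -113/10 ≈ -11.300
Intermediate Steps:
q(G) = -1/10 - G/6 - G**2/6 (q(G) = -(G*G + (G - 3/(-5)))/6 = -(G**2 + (G - 3*(-1)/5))/6 = -(G**2 + (G - 1*(-3/5)))/6 = -(G**2 + (G + 3/5))/6 = -(G**2 + (3/5 + G))/6 = -(3/5 + G + G**2)/6 = -1/10 - G/6 - G**2/6)
r(a) = -1/10 - a**2/6 + 5*a/6 (r(a) = a + (-1/10 - a/6 - a**2/6) = -1/10 - a**2/6 + 5*a/6)
1 + r((3*(-1))*1)*3 = 1 + (-1/10 - ((3*(-1))*1)**2/6 + 5*((3*(-1))*1)/6)*3 = 1 + (-1/10 - (-3*1)**2/6 + 5*(-3*1)/6)*3 = 1 + (-1/10 - 1/6*(-3)**2 + (5/6)*(-3))*3 = 1 + (-1/10 - 1/6*9 - 5/2)*3 = 1 + (-1/10 - 3/2 - 5/2)*3 = 1 - 41/10*3 = 1 - 123/10 = -113/10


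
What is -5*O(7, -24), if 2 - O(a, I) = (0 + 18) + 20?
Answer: 180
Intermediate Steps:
O(a, I) = -36 (O(a, I) = 2 - ((0 + 18) + 20) = 2 - (18 + 20) = 2 - 1*38 = 2 - 38 = -36)
-5*O(7, -24) = -5*(-36) = 180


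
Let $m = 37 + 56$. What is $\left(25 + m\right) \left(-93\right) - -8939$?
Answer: $-2035$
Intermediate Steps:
$m = 93$
$\left(25 + m\right) \left(-93\right) - -8939 = \left(25 + 93\right) \left(-93\right) - -8939 = 118 \left(-93\right) + 8939 = -10974 + 8939 = -2035$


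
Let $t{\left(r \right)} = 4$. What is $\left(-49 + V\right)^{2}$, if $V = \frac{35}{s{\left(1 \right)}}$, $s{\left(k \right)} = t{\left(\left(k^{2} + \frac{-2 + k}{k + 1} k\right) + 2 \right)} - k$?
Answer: $\frac{12544}{9} \approx 1393.8$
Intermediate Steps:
$s{\left(k \right)} = 4 - k$
$V = \frac{35}{3}$ ($V = \frac{35}{4 - 1} = \frac{35}{3} \approx 11.667$)
$\left(-49 + V\right)^{2} = \left(-49 + \frac{35}{3}\right)^{2} = \left(- \frac{112}{3}\right)^{2} = \frac{12544}{9}$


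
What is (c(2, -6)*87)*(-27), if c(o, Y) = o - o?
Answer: 0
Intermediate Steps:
c(o, Y) = 0
(c(2, -6)*87)*(-27) = (0*87)*(-27) = 0*(-27) = 0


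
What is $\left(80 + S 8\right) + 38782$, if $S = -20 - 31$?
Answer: $38454$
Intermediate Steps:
$S = -51$ ($S = -20 - 31 = -51$)
$\left(80 + S 8\right) + 38782 = \left(80 - 408\right) + 38782 = -328 + 38782 = 38454$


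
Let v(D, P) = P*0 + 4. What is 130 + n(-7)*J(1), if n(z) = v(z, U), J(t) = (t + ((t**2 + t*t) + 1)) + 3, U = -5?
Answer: 158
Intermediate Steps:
v(D, P) = 4 (v(D, P) = 0 + 4 = 4)
J(t) = 4 + t + 2*t**2 (J(t) = (t + ((t**2 + t**2) + 1)) + 3 = (t + (2*t**2 + 1)) + 3 = (t + (1 + 2*t**2)) + 3 = (1 + t + 2*t**2) + 3 = 4 + t + 2*t**2)
n(z) = 4
130 + n(-7)*J(1) = 130 + 4*(4 + 1 + 2*1**2) = 130 + 4*(4 + 1 + 2*1) = 130 + 4*(4 + 1 + 2) = 130 + 4*7 = 130 + 28 = 158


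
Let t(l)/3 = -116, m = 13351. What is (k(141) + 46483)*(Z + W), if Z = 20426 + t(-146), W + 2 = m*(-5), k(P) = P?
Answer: -2176361696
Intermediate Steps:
t(l) = -348 (t(l) = 3*(-116) = -348)
W = -66757 (W = -2 + 13351*(-5) = -2 - 66755 = -66757)
Z = 20078 (Z = 20426 - 348 = 20078)
(k(141) + 46483)*(Z + W) = (141 + 46483)*(20078 - 66757) = 46624*(-46679) = -2176361696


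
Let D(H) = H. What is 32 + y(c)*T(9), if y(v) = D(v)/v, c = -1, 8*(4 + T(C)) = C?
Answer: 233/8 ≈ 29.125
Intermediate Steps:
T(C) = -4 + C/8
y(v) = 1 (y(v) = v/v = 1)
32 + y(c)*T(9) = 32 + 1*(-4 + (1/8)*9) = 32 + 1*(-4 + 9/8) = 32 + 1*(-23/8) = 32 - 23/8 = 233/8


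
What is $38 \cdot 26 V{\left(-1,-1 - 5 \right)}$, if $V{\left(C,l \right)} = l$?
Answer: $-5928$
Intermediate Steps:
$38 \cdot 26 V{\left(-1,-1 - 5 \right)} = 38 \cdot 26 \left(-1 - 5\right) = 988 \left(-1 - 5\right) = 988 \left(-6\right) = -5928$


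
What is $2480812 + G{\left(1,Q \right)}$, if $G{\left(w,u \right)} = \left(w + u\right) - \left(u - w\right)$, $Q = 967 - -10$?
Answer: $2480814$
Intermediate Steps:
$Q = 977$ ($Q = 967 + 10 = 977$)
$G{\left(w,u \right)} = 2 w$ ($G{\left(w,u \right)} = \left(u + w\right) - \left(u - w\right) = 2 w$)
$2480812 + G{\left(1,Q \right)} = 2480812 + 2 \cdot 1 = 2480812 + 2 = 2480814$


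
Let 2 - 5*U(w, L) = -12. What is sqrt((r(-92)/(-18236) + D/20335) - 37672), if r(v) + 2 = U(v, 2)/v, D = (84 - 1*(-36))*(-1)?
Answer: I*sqrt(55927557981835811387810)/1218438340 ≈ 194.09*I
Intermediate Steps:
D = -120 (D = (84 + 36)*(-1) = 120*(-1) = -120)
U(w, L) = 14/5 (U(w, L) = 2/5 - 1/5*(-12) = 2/5 + 12/5 = 14/5)
r(v) = -2 + 14/(5*v)
sqrt((r(-92)/(-18236) + D/20335) - 37672) = sqrt(((-2 + (14/5)/(-92))/(-18236) - 120/20335) - 37672) = sqrt(((-2 + (14/5)*(-1/92))*(-1/18236) - 120*1/20335) - 37672) = sqrt(((-2 - 7/230)*(-1/18236) - 24/4067) - 37672) = sqrt((-467/230*(-1/18236) - 24/4067) - 37672) = sqrt((467/4194280 - 24/4067) - 37672) = sqrt(-98763431/17058136760 - 37672) = sqrt(-642614226786151/17058136760) = I*sqrt(55927557981835811387810)/1218438340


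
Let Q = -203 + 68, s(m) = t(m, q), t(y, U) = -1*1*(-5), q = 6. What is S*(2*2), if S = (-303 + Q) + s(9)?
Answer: -1732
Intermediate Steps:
t(y, U) = 5 (t(y, U) = -1*(-5) = 5)
s(m) = 5
Q = -135
S = -433 (S = (-303 - 135) + 5 = -438 + 5 = -433)
S*(2*2) = -866*2 = -433*4 = -1732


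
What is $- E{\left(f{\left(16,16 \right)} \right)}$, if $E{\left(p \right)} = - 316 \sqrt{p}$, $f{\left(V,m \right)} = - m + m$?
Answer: $0$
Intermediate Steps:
$f{\left(V,m \right)} = 0$
$- E{\left(f{\left(16,16 \right)} \right)} = - \left(-316\right) \sqrt{0} = - \left(-316\right) 0 = \left(-1\right) 0 = 0$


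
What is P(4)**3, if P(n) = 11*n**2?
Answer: 5451776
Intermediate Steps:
P(4)**3 = (11*4**2)**3 = (11*16)**3 = 176**3 = 5451776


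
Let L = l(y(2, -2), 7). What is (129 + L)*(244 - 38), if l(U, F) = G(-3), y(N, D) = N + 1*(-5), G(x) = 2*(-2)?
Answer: 25750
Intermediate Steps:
G(x) = -4
y(N, D) = -5 + N (y(N, D) = N - 5 = -5 + N)
l(U, F) = -4
L = -4
(129 + L)*(244 - 38) = (129 - 4)*(244 - 38) = 125*206 = 25750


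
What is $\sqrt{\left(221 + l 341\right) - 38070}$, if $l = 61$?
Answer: $2 i \sqrt{4262} \approx 130.57 i$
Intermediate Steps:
$\sqrt{\left(221 + l 341\right) - 38070} = \sqrt{\left(221 + 61 \cdot 341\right) - 38070} = \sqrt{\left(221 + 20801\right) - 38070} = \sqrt{21022 - 38070} = \sqrt{-17048} = 2 i \sqrt{4262}$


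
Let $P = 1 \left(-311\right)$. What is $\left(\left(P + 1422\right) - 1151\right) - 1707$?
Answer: $-1747$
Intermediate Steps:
$P = -311$
$\left(\left(P + 1422\right) - 1151\right) - 1707 = \left(\left(-311 + 1422\right) - 1151\right) - 1707 = \left(1111 - 1151\right) - 1707 = -40 - 1707 = -1747$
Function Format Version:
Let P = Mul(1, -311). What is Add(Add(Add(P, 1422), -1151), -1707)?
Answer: -1747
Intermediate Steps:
P = -311
Add(Add(Add(P, 1422), -1151), -1707) = Add(Add(Add(-311, 1422), -1151), -1707) = Add(Add(1111, -1151), -1707) = Add(-40, -1707) = -1747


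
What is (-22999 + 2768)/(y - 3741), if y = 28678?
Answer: -20231/24937 ≈ -0.81128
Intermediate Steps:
(-22999 + 2768)/(y - 3741) = (-22999 + 2768)/(28678 - 3741) = -20231/24937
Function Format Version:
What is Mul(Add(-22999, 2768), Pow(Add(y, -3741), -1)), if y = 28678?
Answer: Rational(-20231, 24937) ≈ -0.81128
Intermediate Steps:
Mul(Add(-22999, 2768), Pow(Add(y, -3741), -1)) = Mul(Add(-22999, 2768), Pow(Add(28678, -3741), -1)) = Mul(-20231, Pow(24937, -1)) = Mul(-20231, Rational(1, 24937)) = Rational(-20231, 24937)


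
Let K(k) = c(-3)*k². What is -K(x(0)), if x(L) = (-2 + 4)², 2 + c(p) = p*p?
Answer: -112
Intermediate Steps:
c(p) = -2 + p² (c(p) = -2 + p*p = -2 + p²)
x(L) = 4 (x(L) = 2² = 4)
K(k) = 7*k² (K(k) = (-2 + (-3)²)*k² = (-2 + 9)*k² = 7*k²)
-K(x(0)) = -7*4² = -7*16 = -1*112 = -112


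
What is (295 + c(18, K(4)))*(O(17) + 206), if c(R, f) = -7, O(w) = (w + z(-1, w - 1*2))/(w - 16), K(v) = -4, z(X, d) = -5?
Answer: 62784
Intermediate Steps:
O(w) = (-5 + w)/(-16 + w) (O(w) = (w - 5)/(w - 16) = (-5 + w)/(-16 + w))
(295 + c(18, K(4)))*(O(17) + 206) = (295 - 7)*((-5 + 17)/(-16 + 17) + 206) = 288*(12/1 + 206) = 288*(1*12 + 206) = 288*(12 + 206) = 288*218 = 62784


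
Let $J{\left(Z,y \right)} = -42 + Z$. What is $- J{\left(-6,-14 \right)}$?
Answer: $48$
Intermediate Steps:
$- J{\left(-6,-14 \right)} = - (-42 - 6) = \left(-1\right) \left(-48\right) = 48$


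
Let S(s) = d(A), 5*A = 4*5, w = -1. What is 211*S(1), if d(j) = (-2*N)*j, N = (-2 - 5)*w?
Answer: -11816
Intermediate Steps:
N = 7 (N = (-2 - 5)*(-1) = -7*(-1) = 7)
A = 4 (A = (4*5)/5 = (⅕)*20 = 4)
d(j) = -14*j (d(j) = (-2*7)*j = -14*j)
S(s) = -56 (S(s) = -14*4 = -56)
211*S(1) = 211*(-56) = -11816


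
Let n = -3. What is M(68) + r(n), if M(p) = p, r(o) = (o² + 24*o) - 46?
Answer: -41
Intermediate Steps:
r(o) = -46 + o² + 24*o
M(68) + r(n) = 68 + (-46 + (-3)² + 24*(-3)) = 68 + (-46 + 9 - 72) = 68 - 109 = -41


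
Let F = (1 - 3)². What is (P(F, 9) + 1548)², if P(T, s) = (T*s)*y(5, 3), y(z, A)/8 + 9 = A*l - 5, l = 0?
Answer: 6170256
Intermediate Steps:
y(z, A) = -112 (y(z, A) = -72 + 8*(A*0 - 5) = -72 + 8*(0 - 5) = -72 + 8*(-5) = -72 - 40 = -112)
F = 4 (F = (-2)² = 4)
P(T, s) = -112*T*s (P(T, s) = (T*s)*(-112) = -112*T*s)
(P(F, 9) + 1548)² = (-112*4*9 + 1548)² = (-4032 + 1548)² = (-2484)² = 6170256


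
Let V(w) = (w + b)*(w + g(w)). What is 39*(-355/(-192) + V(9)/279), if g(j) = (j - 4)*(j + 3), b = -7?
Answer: 181337/1984 ≈ 91.400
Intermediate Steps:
g(j) = (-4 + j)*(3 + j)
V(w) = (-12 + w²)*(-7 + w) (V(w) = (w - 7)*(w + (-12 + w² - w)) = (-7 + w)*(-12 + w²) = (-12 + w²)*(-7 + w))
39*(-355/(-192) + V(9)/279) = 39*(-355/(-192) + (84 + 9³ - 12*9 - 7*9²)/279) = 39*(-355*(-1/192) + (84 + 729 - 108 - 7*81)*(1/279)) = 39*(355/192 + (84 + 729 - 108 - 567)*(1/279)) = 39*(355/192 + 138*(1/279)) = 39*(355/192 + 46/93) = 39*(13949/5952) = 181337/1984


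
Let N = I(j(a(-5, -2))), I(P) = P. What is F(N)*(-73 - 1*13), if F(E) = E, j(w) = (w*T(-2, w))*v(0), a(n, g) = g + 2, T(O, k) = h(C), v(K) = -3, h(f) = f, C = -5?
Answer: 0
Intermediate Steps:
T(O, k) = -5
a(n, g) = 2 + g
j(w) = 15*w (j(w) = (w*(-5))*(-3) = -5*w*(-3) = 15*w)
N = 0 (N = 15*(2 - 2) = 15*0 = 0)
F(N)*(-73 - 1*13) = 0*(-73 - 1*13) = 0*(-73 - 13) = 0*(-86) = 0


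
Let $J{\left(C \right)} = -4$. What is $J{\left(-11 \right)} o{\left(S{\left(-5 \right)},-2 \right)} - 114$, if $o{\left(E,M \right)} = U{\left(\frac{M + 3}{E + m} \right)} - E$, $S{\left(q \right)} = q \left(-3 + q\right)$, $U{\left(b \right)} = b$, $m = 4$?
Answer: $\frac{505}{11} \approx 45.909$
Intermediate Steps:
$o{\left(E,M \right)} = - E + \frac{3 + M}{4 + E}$ ($o{\left(E,M \right)} = \frac{M + 3}{E + 4} - E = \frac{3 + M}{4 + E} - E = - E + \frac{3 + M}{4 + E}$)
$J{\left(-11 \right)} o{\left(S{\left(-5 \right)},-2 \right)} - 114 = - 4 \frac{3 - 2 - - 5 \left(-3 - 5\right) \left(4 - 5 \left(-3 - 5\right)\right)}{4 - 5 \left(-3 - 5\right)} - 114 = - 4 \frac{3 - 2 - \left(-5\right) \left(-8\right) \left(4 - -40\right)}{4 - -40} - 114 = - 4 \frac{3 - 2 - 40 \left(4 + 40\right)}{4 + 40} - 114 = - 4 \frac{3 - 2 - 40 \cdot 44}{44} - 114 = - 4 \frac{3 - 2 - 1760}{44} - 114 = - 4 \cdot \frac{1}{44} \left(-1759\right) - 114 = \left(-4\right) \left(- \frac{1759}{44}\right) - 114 = \frac{1759}{11} - 114 = \frac{505}{11}$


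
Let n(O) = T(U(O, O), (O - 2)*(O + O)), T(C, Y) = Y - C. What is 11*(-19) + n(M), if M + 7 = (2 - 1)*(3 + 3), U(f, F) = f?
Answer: -202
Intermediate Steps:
M = -1 (M = -7 + (2 - 1)*(3 + 3) = -7 + 1*6 = -7 + 6 = -1)
n(O) = -O + 2*O*(-2 + O) (n(O) = (O - 2)*(O + O) - O = (-2 + O)*(2*O) - O = 2*O*(-2 + O) - O = -O + 2*O*(-2 + O))
11*(-19) + n(M) = 11*(-19) - (-5 + 2*(-1)) = -209 - (-5 - 2) = -209 - 1*(-7) = -209 + 7 = -202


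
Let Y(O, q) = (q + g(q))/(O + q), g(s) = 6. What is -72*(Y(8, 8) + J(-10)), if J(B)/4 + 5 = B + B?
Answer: 7137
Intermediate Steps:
J(B) = -20 + 8*B (J(B) = -20 + 4*(B + B) = -20 + 4*(2*B) = -20 + 8*B)
Y(O, q) = (6 + q)/(O + q) (Y(O, q) = (q + 6)/(O + q) = (6 + q)/(O + q))
-72*(Y(8, 8) + J(-10)) = -72*((6 + 8)/(8 + 8) + (-20 + 8*(-10))) = -72*(14/16 + (-20 - 80)) = -72*((1/16)*14 - 100) = -72*(7/8 - 100) = -72*(-793/8) = 7137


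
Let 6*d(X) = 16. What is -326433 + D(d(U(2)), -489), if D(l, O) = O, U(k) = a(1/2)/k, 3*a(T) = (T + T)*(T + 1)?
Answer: -326922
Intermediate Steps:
a(T) = 2*T*(1 + T)/3 (a(T) = ((T + T)*(T + 1))/3 = ((2*T)*(1 + T))/3 = (2*T*(1 + T))/3 = 2*T*(1 + T)/3)
U(k) = 1/(2*k) (U(k) = ((⅔)*(1 + 1/2)/2)/k = ((⅔)*(½)*(1 + ½))/k = ((⅔)*(½)*(3/2))/k = 1/(2*k))
d(X) = 8/3 (d(X) = (⅙)*16 = 8/3)
-326433 + D(d(U(2)), -489) = -326433 - 489 = -326922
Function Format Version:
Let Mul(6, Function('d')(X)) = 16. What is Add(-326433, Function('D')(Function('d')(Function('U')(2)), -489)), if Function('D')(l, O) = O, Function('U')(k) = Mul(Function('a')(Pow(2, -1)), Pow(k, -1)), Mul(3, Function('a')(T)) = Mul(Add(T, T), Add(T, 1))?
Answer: -326922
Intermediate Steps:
Function('a')(T) = Mul(Rational(2, 3), T, Add(1, T)) (Function('a')(T) = Mul(Rational(1, 3), Mul(Add(T, T), Add(T, 1))) = Mul(Rational(1, 3), Mul(Mul(2, T), Add(1, T))) = Mul(Rational(1, 3), Mul(2, T, Add(1, T))) = Mul(Rational(2, 3), T, Add(1, T)))
Function('U')(k) = Mul(Rational(1, 2), Pow(k, -1)) (Function('U')(k) = Mul(Mul(Rational(2, 3), Pow(2, -1), Add(1, Pow(2, -1))), Pow(k, -1)) = Mul(Mul(Rational(2, 3), Rational(1, 2), Add(1, Rational(1, 2))), Pow(k, -1)) = Mul(Mul(Rational(2, 3), Rational(1, 2), Rational(3, 2)), Pow(k, -1)) = Mul(Rational(1, 2), Pow(k, -1)))
Function('d')(X) = Rational(8, 3) (Function('d')(X) = Mul(Rational(1, 6), 16) = Rational(8, 3))
Add(-326433, Function('D')(Function('d')(Function('U')(2)), -489)) = Add(-326433, -489) = -326922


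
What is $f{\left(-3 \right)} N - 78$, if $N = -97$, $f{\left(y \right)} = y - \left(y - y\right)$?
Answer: $213$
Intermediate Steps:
$f{\left(y \right)} = y$ ($f{\left(y \right)} = y - 0 = y + 0 = y$)
$f{\left(-3 \right)} N - 78 = \left(-3\right) \left(-97\right) - 78 = 291 - 78 = 213$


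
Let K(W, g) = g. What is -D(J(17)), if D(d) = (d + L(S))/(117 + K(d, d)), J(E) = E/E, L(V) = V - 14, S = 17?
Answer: -2/59 ≈ -0.033898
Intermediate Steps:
L(V) = -14 + V
J(E) = 1
D(d) = (3 + d)/(117 + d) (D(d) = (d + (-14 + 17))/(117 + d) = (d + 3)/(117 + d) = (3 + d)/(117 + d))
-D(J(17)) = -(3 + 1)/(117 + 1) = -4/118 = -1*2/59 = -2/59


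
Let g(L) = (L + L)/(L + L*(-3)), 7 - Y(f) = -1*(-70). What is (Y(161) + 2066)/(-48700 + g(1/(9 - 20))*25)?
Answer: -2003/48725 ≈ -0.041108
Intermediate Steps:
Y(f) = -63 (Y(f) = 7 - (-1)*(-70) = 7 - 1*70 = 7 - 70 = -63)
g(L) = -1 (g(L) = (2*L)/(L - 3*L) = (2*L)/((-2*L)) = (2*L)*(-1/(2*L)) = -1)
(Y(161) + 2066)/(-48700 + g(1/(9 - 20))*25) = (-63 + 2066)/(-48700 - 1*25) = 2003/(-48700 - 25) = 2003/(-48725) = 2003*(-1/48725) = -2003/48725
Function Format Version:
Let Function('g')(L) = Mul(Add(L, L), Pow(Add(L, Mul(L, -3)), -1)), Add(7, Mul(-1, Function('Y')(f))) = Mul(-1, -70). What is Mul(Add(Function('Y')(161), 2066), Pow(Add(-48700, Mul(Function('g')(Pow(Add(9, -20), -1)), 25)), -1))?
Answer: Rational(-2003, 48725) ≈ -0.041108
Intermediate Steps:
Function('Y')(f) = -63 (Function('Y')(f) = Add(7, Mul(-1, Mul(-1, -70))) = Add(7, Mul(-1, 70)) = Add(7, -70) = -63)
Function('g')(L) = -1 (Function('g')(L) = Mul(Mul(2, L), Pow(Add(L, Mul(-3, L)), -1)) = Mul(Mul(2, L), Pow(Mul(-2, L), -1)) = Mul(Mul(2, L), Mul(Rational(-1, 2), Pow(L, -1))) = -1)
Mul(Add(Function('Y')(161), 2066), Pow(Add(-48700, Mul(Function('g')(Pow(Add(9, -20), -1)), 25)), -1)) = Mul(Add(-63, 2066), Pow(Add(-48700, Mul(-1, 25)), -1)) = Mul(2003, Pow(Add(-48700, -25), -1)) = Mul(2003, Pow(-48725, -1)) = Mul(2003, Rational(-1, 48725)) = Rational(-2003, 48725)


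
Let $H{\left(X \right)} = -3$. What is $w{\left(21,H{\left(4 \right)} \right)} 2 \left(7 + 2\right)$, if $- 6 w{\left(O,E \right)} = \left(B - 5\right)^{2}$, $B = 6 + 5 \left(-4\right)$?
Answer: $-1083$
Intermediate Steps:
$B = -14$ ($B = 6 - 20 = -14$)
$w{\left(O,E \right)} = - \frac{361}{6}$ ($w{\left(O,E \right)} = - \frac{\left(-14 - 5\right)^{2}}{6} = - \frac{\left(-19\right)^{2}}{6} = \left(- \frac{1}{6}\right) 361 = - \frac{361}{6}$)
$w{\left(21,H{\left(4 \right)} \right)} 2 \left(7 + 2\right) = - \frac{361 \cdot 2 \left(7 + 2\right)}{6} = - \frac{361 \cdot 2 \cdot 9}{6} = \left(- \frac{361}{6}\right) 18 = -1083$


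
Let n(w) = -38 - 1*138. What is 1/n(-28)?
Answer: -1/176 ≈ -0.0056818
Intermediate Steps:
n(w) = -176 (n(w) = -38 - 138 = -176)
1/n(-28) = 1/(-176) = -1/176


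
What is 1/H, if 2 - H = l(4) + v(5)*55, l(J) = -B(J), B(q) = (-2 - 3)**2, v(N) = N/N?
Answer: -1/28 ≈ -0.035714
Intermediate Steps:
v(N) = 1
B(q) = 25 (B(q) = (-5)**2 = 25)
l(J) = -25 (l(J) = -1*25 = -25)
H = -28 (H = 2 - (-25 + 1*55) = 2 - (-25 + 55) = 2 - 1*30 = 2 - 30 = -28)
1/H = 1/(-28) = -1/28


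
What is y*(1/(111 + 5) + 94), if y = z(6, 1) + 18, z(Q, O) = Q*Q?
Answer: 294435/58 ≈ 5076.5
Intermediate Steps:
z(Q, O) = Q²
y = 54 (y = 6² + 18 = 36 + 18 = 54)
y*(1/(111 + 5) + 94) = 54*(1/(111 + 5) + 94) = 54*(1/116 + 94) = 54*(10905/116) = 294435/58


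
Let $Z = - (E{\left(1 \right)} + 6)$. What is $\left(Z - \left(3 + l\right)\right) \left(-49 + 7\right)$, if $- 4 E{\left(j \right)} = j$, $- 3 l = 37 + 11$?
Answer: $- \frac{609}{2} \approx -304.5$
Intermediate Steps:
$l = -16$ ($l = - \frac{37 + 11}{3} = \left(- \frac{1}{3}\right) 48 = -16$)
$E{\left(j \right)} = - \frac{j}{4}$
$Z = - \frac{23}{4}$ ($Z = - (\left(- \frac{1}{4}\right) 1 + 6) = - (- \frac{1}{4} + 6) = \left(-1\right) \frac{23}{4} = - \frac{23}{4} \approx -5.75$)
$\left(Z - \left(3 + l\right)\right) \left(-49 + 7\right) = \left(- \frac{23}{4} - -13\right) \left(-49 + 7\right) = \left(- \frac{23}{4} + \left(-3 + 16\right)\right) \left(-42\right) = \left(- \frac{23}{4} + 13\right) \left(-42\right) = \frac{29}{4} \left(-42\right) = - \frac{609}{2}$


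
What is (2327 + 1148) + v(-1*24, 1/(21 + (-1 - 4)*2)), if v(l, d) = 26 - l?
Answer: 3525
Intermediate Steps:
(2327 + 1148) + v(-1*24, 1/(21 + (-1 - 4)*2)) = (2327 + 1148) + (26 - (-1)*24) = 3475 + (26 - 1*(-24)) = 3475 + (26 + 24) = 3475 + 50 = 3525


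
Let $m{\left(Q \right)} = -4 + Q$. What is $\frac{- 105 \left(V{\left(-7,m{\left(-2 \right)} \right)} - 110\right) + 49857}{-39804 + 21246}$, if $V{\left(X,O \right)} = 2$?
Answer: $- \frac{20399}{6186} \approx -3.2976$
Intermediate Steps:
$\frac{- 105 \left(V{\left(-7,m{\left(-2 \right)} \right)} - 110\right) + 49857}{-39804 + 21246} = \frac{- 105 \left(2 - 110\right) + 49857}{-39804 + 21246} = \frac{\left(-105\right) \left(-108\right) + 49857}{-18558} = \left(11340 + 49857\right) \left(- \frac{1}{18558}\right) = 61197 \left(- \frac{1}{18558}\right) = - \frac{20399}{6186}$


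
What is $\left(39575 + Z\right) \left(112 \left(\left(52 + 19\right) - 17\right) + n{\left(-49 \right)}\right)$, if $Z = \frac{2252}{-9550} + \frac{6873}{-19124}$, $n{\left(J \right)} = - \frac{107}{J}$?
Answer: $\frac{1071349427894154159}{4474537900} \approx 2.3943 \cdot 10^{8}$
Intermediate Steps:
$Z = - \frac{54352199}{91317100}$ ($Z = 2252 \left(- \frac{1}{9550}\right) + 6873 \left(- \frac{1}{19124}\right) = - \frac{1126}{4775} - \frac{6873}{19124} = - \frac{54352199}{91317100} \approx -0.5952$)
$\left(39575 + Z\right) \left(112 \left(\left(52 + 19\right) - 17\right) + n{\left(-49 \right)}\right) = \left(39575 - \frac{54352199}{91317100}\right) \left(112 \left(\left(52 + 19\right) - 17\right) - \frac{107}{-49}\right) = \frac{3613819880301 \left(112 \left(71 - 17\right) - - \frac{107}{49}\right)}{91317100} = \frac{3613819880301 \left(112 \cdot 54 + \frac{107}{49}\right)}{91317100} = \frac{3613819880301 \left(6048 + \frac{107}{49}\right)}{91317100} = \frac{3613819880301}{91317100} \cdot \frac{296459}{49} = \frac{1071349427894154159}{4474537900}$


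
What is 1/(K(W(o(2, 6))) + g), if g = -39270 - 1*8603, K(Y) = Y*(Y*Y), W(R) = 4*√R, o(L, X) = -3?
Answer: I/(-47873*I + 192*√3) ≈ -2.0888e-5 + 1.451e-7*I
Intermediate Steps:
K(Y) = Y³ (K(Y) = Y*Y² = Y³)
g = -47873 (g = -39270 - 8603 = -47873)
1/(K(W(o(2, 6))) + g) = 1/((4*√(-3))³ - 47873) = 1/((4*(I*√3))³ - 47873) = 1/((4*I*√3)³ - 47873) = 1/(-192*I*√3 - 47873) = 1/(-47873 - 192*I*√3)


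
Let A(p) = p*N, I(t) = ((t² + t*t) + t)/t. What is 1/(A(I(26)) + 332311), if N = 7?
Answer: 1/332682 ≈ 3.0059e-6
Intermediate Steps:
I(t) = (t + 2*t²)/t (I(t) = ((t² + t²) + t)/t = (2*t² + t)/t = (t + 2*t²)/t)
A(p) = 7*p (A(p) = p*7 = 7*p)
1/(A(I(26)) + 332311) = 1/(7*(1 + 2*26) + 332311) = 1/(7*(1 + 52) + 332311) = 1/(7*53 + 332311) = 1/(371 + 332311) = 1/332682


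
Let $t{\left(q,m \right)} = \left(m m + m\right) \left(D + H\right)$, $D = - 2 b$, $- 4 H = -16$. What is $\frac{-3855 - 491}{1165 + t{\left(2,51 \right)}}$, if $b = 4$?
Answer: $\frac{4346}{9443} \approx 0.46024$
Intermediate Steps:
$H = 4$ ($H = \left(- \frac{1}{4}\right) \left(-16\right) = 4$)
$D = -8$ ($D = \left(-2\right) 4 = -8$)
$t{\left(q,m \right)} = - 4 m - 4 m^{2}$ ($t{\left(q,m \right)} = \left(m m + m\right) \left(-8 + 4\right) = \left(m^{2} + m\right) \left(-4\right) = \left(m + m^{2}\right) \left(-4\right) = - 4 m - 4 m^{2}$)
$\frac{-3855 - 491}{1165 + t{\left(2,51 \right)}} = \frac{-3855 - 491}{1165 - 204 \left(1 + 51\right)} = - \frac{4346}{1165 - 204 \cdot 52} = - \frac{4346}{1165 - 10608} = - \frac{4346}{-9443} = \left(-4346\right) \left(- \frac{1}{9443}\right) = \frac{4346}{9443}$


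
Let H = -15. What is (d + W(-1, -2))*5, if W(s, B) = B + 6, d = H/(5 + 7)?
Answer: 55/4 ≈ 13.750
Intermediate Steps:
d = -5/4 (d = -15/(5 + 7) = -15/12 = -15*1/12 = -5/4 ≈ -1.2500)
W(s, B) = 6 + B
(d + W(-1, -2))*5 = (-5/4 + (6 - 2))*5 = (-5/4 + 4)*5 = (11/4)*5 = 55/4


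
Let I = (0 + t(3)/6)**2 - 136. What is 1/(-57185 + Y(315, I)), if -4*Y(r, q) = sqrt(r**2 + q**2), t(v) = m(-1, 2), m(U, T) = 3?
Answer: -14639360/837149919151 + 48*sqrt(209161)/837149919151 ≈ -1.7461e-5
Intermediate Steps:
t(v) = 3
I = -543/4 (I = (0 + 3/6)**2 - 136 = (0 + 3*(1/6))**2 - 136 = (0 + 1/2)**2 - 136 = (1/2)**2 - 136 = 1/4 - 136 = -543/4 ≈ -135.75)
Y(r, q) = -sqrt(q**2 + r**2)/4 (Y(r, q) = -sqrt(r**2 + q**2)/4 = -sqrt(q**2 + r**2)/4)
1/(-57185 + Y(315, I)) = 1/(-57185 - sqrt((-543/4)**2 + 315**2)/4) = 1/(-57185 - sqrt(294849/16 + 99225)/4) = 1/(-57185 - 3*sqrt(209161)/16)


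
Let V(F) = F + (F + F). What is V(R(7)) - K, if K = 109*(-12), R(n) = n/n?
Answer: 1311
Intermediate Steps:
R(n) = 1
V(F) = 3*F (V(F) = F + 2*F = 3*F)
K = -1308
V(R(7)) - K = 3*1 - 1*(-1308) = 3 + 1308 = 1311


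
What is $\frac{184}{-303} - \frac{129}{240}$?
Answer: $- \frac{27749}{24240} \approx -1.1448$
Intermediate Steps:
$\frac{184}{-303} - \frac{129}{240} = 184 \left(- \frac{1}{303}\right) - \frac{43}{80} = - \frac{184}{303} - \frac{43}{80} = - \frac{27749}{24240}$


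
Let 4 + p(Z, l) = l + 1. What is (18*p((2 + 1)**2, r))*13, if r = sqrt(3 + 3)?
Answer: -702 + 234*sqrt(6) ≈ -128.82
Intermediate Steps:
r = sqrt(6) ≈ 2.4495
p(Z, l) = -3 + l (p(Z, l) = -4 + (l + 1) = -4 + (1 + l) = -3 + l)
(18*p((2 + 1)**2, r))*13 = (18*(-3 + sqrt(6)))*13 = (-54 + 18*sqrt(6))*13 = -702 + 234*sqrt(6)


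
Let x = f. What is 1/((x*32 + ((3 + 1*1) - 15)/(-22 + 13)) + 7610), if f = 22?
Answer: 9/74837 ≈ 0.00012026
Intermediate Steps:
x = 22
1/((x*32 + ((3 + 1*1) - 15)/(-22 + 13)) + 7610) = 1/((22*32 + ((3 + 1*1) - 15)/(-22 + 13)) + 7610) = 1/((704 + ((3 + 1) - 15)/(-9)) + 7610) = 1/((704 + (4 - 15)*(-1/9)) + 7610) = 1/((704 - 11*(-1/9)) + 7610) = 1/((704 + 11/9) + 7610) = 1/(6347/9 + 7610) = 1/(74837/9) = 9/74837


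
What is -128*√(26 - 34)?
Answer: -256*I*√2 ≈ -362.04*I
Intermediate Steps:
-128*√(26 - 34) = -256*I*√2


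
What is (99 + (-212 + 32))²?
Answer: 6561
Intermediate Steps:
(99 + (-212 + 32))² = (99 - 180)² = (-81)² = 6561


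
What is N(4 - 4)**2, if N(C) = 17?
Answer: 289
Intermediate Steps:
N(4 - 4)**2 = 17**2 = 289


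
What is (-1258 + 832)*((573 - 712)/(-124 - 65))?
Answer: -19738/63 ≈ -313.30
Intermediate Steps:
(-1258 + 832)*((573 - 712)/(-124 - 65)) = -(-59214)/(-189) = -(-59214)*(-1)/189 = -426*139/189 = -19738/63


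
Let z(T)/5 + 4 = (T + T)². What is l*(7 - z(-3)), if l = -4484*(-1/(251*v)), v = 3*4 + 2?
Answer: -343026/1757 ≈ -195.23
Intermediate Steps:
z(T) = -20 + 20*T² (z(T) = -20 + 5*(T + T)² = -20 + 5*(2*T)² = -20 + 5*(4*T²) = -20 + 20*T²)
v = 14 (v = 12 + 2 = 14)
l = 2242/1757 (l = -4484/((-251*14)) = -4484/(-3514) = -4484*(-1/3514) = 2242/1757 ≈ 1.2760)
l*(7 - z(-3)) = 2242*(7 - (-20 + 20*(-3)²))/1757 = 2242*(7 - (-20 + 20*9))/1757 = 2242*(7 - (-20 + 180))/1757 = 2242*(7 - 1*160)/1757 = 2242*(7 - 160)/1757 = (2242/1757)*(-153) = -343026/1757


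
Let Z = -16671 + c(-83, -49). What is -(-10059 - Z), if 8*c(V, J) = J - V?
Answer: -26431/4 ≈ -6607.8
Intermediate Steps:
c(V, J) = -V/8 + J/8 (c(V, J) = (J - V)/8 = -V/8 + J/8)
Z = -66667/4 (Z = -16671 + (-⅛*(-83) + (⅛)*(-49)) = -16671 + (83/8 - 49/8) = -16671 + 17/4 = -66667/4 ≈ -16667.)
-(-10059 - Z) = -(-10059 - 1*(-66667/4)) = -(-10059 + 66667/4) = -1*26431/4 = -26431/4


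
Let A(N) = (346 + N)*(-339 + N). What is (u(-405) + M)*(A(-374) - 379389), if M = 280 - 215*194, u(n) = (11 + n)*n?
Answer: -42462469500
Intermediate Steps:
u(n) = n*(11 + n)
A(N) = (-339 + N)*(346 + N)
M = -41430 (M = 280 - 41710 = -41430)
(u(-405) + M)*(A(-374) - 379389) = (-405*(11 - 405) - 41430)*((-117294 + (-374)² + 7*(-374)) - 379389) = (-405*(-394) - 41430)*((-117294 + 139876 - 2618) - 379389) = (159570 - 41430)*(19964 - 379389) = 118140*(-359425) = -42462469500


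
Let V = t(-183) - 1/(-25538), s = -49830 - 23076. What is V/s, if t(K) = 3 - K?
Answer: -4750069/1861873428 ≈ -0.0025512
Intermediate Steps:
s = -72906
V = 4750069/25538 (V = (3 - 1*(-183)) - 1/(-25538) = (3 + 183) - 1*(-1/25538) = 186 + 1/25538 = 4750069/25538 ≈ 186.00)
V/s = (4750069/25538)/(-72906) = (4750069/25538)*(-1/72906) = -4750069/1861873428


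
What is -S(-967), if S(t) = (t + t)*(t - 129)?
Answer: -2119664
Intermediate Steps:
S(t) = 2*t*(-129 + t) (S(t) = (2*t)*(-129 + t) = 2*t*(-129 + t))
-S(-967) = -2*(-967)*(-129 - 967) = -2*(-967)*(-1096) = -1*2119664 = -2119664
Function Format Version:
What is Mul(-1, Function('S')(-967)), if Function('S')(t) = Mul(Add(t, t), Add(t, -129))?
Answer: -2119664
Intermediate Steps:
Function('S')(t) = Mul(2, t, Add(-129, t)) (Function('S')(t) = Mul(Mul(2, t), Add(-129, t)) = Mul(2, t, Add(-129, t)))
Mul(-1, Function('S')(-967)) = Mul(-1, Mul(2, -967, Add(-129, -967))) = Mul(-1, Mul(2, -967, -1096)) = Mul(-1, 2119664) = -2119664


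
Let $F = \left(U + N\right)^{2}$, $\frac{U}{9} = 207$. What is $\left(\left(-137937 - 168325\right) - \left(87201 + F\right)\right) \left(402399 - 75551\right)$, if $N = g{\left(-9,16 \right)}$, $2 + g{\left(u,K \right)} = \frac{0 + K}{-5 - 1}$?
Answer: $- \frac{11316063471616}{9} \approx -1.2573 \cdot 10^{12}$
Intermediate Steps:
$U = 1863$ ($U = 9 \cdot 207 = 1863$)
$g{\left(u,K \right)} = -2 - \frac{K}{6}$ ($g{\left(u,K \right)} = -2 + \frac{0 + K}{-5 - 1} = -2 + \frac{K}{-6} = -2 + K \left(- \frac{1}{6}\right) = -2 - \frac{K}{6}$)
$N = - \frac{14}{3}$ ($N = -2 - \frac{8}{3} = - \frac{14}{3} \approx -4.6667$)
$F = \frac{31080625}{9}$ ($F = \left(1863 - \frac{14}{3}\right)^{2} = \left(\frac{5575}{3}\right)^{2} = \frac{31080625}{9} \approx 3.4534 \cdot 10^{6}$)
$\left(\left(-137937 - 168325\right) - \left(87201 + F\right)\right) \left(402399 - 75551\right) = \left(\left(-137937 - 168325\right) - \frac{31865434}{9}\right) \left(402399 - 75551\right) = \left(\left(-137937 - 168325\right) - \frac{31865434}{9}\right) 326848 = \left(-306262 - \frac{31865434}{9}\right) 326848 = \left(- \frac{34621792}{9}\right) 326848 = - \frac{11316063471616}{9}$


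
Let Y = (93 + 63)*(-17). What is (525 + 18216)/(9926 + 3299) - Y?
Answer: 35091441/13225 ≈ 2653.4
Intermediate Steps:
Y = -2652 (Y = 156*(-17) = -2652)
(525 + 18216)/(9926 + 3299) - Y = (525 + 18216)/(9926 + 3299) - 1*(-2652) = 18741/13225 + 2652 = 35091441/13225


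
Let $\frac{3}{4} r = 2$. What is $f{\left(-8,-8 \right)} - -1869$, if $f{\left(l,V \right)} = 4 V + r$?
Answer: $\frac{5519}{3} \approx 1839.7$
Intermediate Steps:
$r = \frac{8}{3}$ ($r = \frac{4}{3} \cdot 2 = \frac{8}{3} \approx 2.6667$)
$f{\left(l,V \right)} = \frac{8}{3} + 4 V$ ($f{\left(l,V \right)} = 4 V + \frac{8}{3} = \frac{8}{3} + 4 V$)
$f{\left(-8,-8 \right)} - -1869 = \left(\frac{8}{3} + 4 \left(-8\right)\right) - -1869 = \left(\frac{8}{3} - 32\right) + 1869 = - \frac{88}{3} + 1869 = \frac{5519}{3}$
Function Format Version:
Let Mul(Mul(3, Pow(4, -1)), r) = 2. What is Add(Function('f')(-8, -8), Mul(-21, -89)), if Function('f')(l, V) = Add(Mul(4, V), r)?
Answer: Rational(5519, 3) ≈ 1839.7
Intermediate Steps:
r = Rational(8, 3) (r = Mul(Rational(4, 3), 2) = Rational(8, 3) ≈ 2.6667)
Function('f')(l, V) = Add(Rational(8, 3), Mul(4, V)) (Function('f')(l, V) = Add(Mul(4, V), Rational(8, 3)) = Add(Rational(8, 3), Mul(4, V)))
Add(Function('f')(-8, -8), Mul(-21, -89)) = Add(Add(Rational(8, 3), Mul(4, -8)), Mul(-21, -89)) = Add(Add(Rational(8, 3), -32), 1869) = Add(Rational(-88, 3), 1869) = Rational(5519, 3)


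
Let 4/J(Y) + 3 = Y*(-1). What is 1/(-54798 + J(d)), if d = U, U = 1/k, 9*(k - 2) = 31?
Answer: -39/2137171 ≈ -1.8248e-5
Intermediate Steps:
k = 49/9 (k = 2 + (⅑)*31 = 2 + 31/9 = 49/9 ≈ 5.4444)
U = 9/49 (U = 1/(49/9) = 9/49 ≈ 0.18367)
d = 9/49 ≈ 0.18367
J(Y) = 4/(-3 - Y) (J(Y) = 4/(-3 + Y*(-1)) = 4/(-3 - Y))
1/(-54798 + J(d)) = 1/(-54798 - 4/(3 + 9/49)) = 1/(-54798 - 4/156/49) = 1/(-54798 - 4*49/156) = 1/(-54798 - 49/39) = 1/(-2137171/39) = -39/2137171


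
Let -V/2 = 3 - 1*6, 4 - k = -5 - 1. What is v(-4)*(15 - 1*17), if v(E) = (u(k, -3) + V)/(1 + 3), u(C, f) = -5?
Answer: -½ ≈ -0.50000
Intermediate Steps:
k = 10 (k = 4 - (-5 - 1) = 4 - 1*(-6) = 4 + 6 = 10)
V = 6 (V = -2*(3 - 1*6) = -2*(3 - 6) = -2*(-3) = 6)
v(E) = ¼ (v(E) = (-5 + 6)/(1 + 3) = 1/4 = 1*(¼) = ¼)
v(-4)*(15 - 1*17) = (15 - 1*17)/4 = (15 - 17)/4 = (¼)*(-2) = -½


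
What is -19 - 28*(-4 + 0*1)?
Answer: 93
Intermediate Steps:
-19 - 28*(-4 + 0*1) = -19 - 28*(-4 + 0) = -19 - 28*(-4) = -19 + 112 = 93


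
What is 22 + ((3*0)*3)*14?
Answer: 22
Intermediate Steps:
22 + ((3*0)*3)*14 = 22 + (0*3)*14 = 22 + 0*14 = 22 + 0 = 22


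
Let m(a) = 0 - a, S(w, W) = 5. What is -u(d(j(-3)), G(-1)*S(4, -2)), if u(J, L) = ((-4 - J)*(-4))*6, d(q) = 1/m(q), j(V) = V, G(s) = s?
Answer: -104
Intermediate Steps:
m(a) = -a
d(q) = -1/q (d(q) = 1/(-q) = -1/q)
u(J, L) = 96 + 24*J (u(J, L) = (16 + 4*J)*6 = 96 + 24*J)
-u(d(j(-3)), G(-1)*S(4, -2)) = -(96 + 24*(-1/(-3))) = -(96 + 24*(-1*(-⅓))) = -(96 + 24*(⅓)) = -(96 + 8) = -1*104 = -104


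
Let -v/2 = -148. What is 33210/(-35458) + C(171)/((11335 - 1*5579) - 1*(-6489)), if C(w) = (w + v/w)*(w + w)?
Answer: 843994721/217091605 ≈ 3.8877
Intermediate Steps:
v = 296 (v = -2*(-148) = 296)
C(w) = 2*w*(w + 296/w) (C(w) = (w + 296/w)*(w + w) = (w + 296/w)*(2*w) = 2*w*(w + 296/w))
33210/(-35458) + C(171)/((11335 - 1*5579) - 1*(-6489)) = 33210/(-35458) + (592 + 2*171**2)/((11335 - 1*5579) - 1*(-6489)) = 33210*(-1/35458) + (592 + 2*29241)/((11335 - 5579) + 6489) = -16605/17729 + (592 + 58482)/(5756 + 6489) = -16605/17729 + 59074/12245 = 843994721/217091605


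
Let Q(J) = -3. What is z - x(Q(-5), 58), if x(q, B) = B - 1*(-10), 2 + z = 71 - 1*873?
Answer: -872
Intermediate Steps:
z = -804 (z = -2 + (71 - 1*873) = -2 + (71 - 873) = -2 - 802 = -804)
x(q, B) = 10 + B (x(q, B) = B + 10 = 10 + B)
z - x(Q(-5), 58) = -804 - (10 + 58) = -804 - 1*68 = -804 - 68 = -872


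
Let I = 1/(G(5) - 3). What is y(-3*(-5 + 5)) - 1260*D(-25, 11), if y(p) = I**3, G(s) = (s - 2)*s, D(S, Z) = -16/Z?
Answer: 34836491/19008 ≈ 1832.7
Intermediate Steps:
G(s) = s*(-2 + s) (G(s) = (-2 + s)*s = s*(-2 + s))
I = 1/12 (I = 1/(5*(-2 + 5) - 3) = 1/(5*3 - 3) = 1/(15 - 3) = 1/12 ≈ 0.083333)
y(p) = 1/1728 (y(p) = (1/12)**3 = 1/1728)
y(-3*(-5 + 5)) - 1260*D(-25, 11) = 1/1728 - (-20160)/11 = 1/1728 - 1260*(-16/11) = 1/1728 + 20160/11 = 34836491/19008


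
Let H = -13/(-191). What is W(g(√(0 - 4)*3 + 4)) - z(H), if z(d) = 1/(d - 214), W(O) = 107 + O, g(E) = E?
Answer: 4535762/40861 + 6*I ≈ 111.0 + 6.0*I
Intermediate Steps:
H = 13/191 (H = -13*(-1/191) = 13/191 ≈ 0.068063)
z(d) = 1/(-214 + d)
W(g(√(0 - 4)*3 + 4)) - z(H) = (107 + (√(0 - 4)*3 + 4)) - 1/(-214 + 13/191) = (107 + (√(-4)*3 + 4)) - 1/(-40861/191) = (107 + ((2*I)*3 + 4)) - 1*(-191/40861) = (107 + (6*I + 4)) + 191/40861 = (107 + (4 + 6*I)) + 191/40861 = (111 + 6*I) + 191/40861 = 4535762/40861 + 6*I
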